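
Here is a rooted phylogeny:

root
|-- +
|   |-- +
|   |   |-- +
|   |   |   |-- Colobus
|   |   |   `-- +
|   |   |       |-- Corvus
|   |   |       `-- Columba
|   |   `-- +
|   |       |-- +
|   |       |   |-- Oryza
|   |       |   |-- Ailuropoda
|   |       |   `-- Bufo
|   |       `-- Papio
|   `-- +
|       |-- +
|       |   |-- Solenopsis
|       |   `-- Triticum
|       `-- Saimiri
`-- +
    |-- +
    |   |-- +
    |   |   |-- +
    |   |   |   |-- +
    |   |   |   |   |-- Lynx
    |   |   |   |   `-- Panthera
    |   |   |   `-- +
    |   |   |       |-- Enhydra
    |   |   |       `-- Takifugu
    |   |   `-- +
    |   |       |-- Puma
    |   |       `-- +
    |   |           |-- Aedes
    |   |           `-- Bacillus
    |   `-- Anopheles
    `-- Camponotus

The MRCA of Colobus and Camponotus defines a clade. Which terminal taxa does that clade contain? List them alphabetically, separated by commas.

Aedes, Ailuropoda, Anopheles, Bacillus, Bufo, Camponotus, Colobus, Columba, Corvus, Enhydra, Lynx, Oryza, Panthera, Papio, Puma, Saimiri, Solenopsis, Takifugu, Triticum

Tracing Colobus: it sits inside (Colobus,(Corvus,Columba)).
Tracing Camponotus: it sits inside (((((Lynx,Panthera),(Enhydra,Takifugu)),(Puma,(Aedes,Bacillus))),Anopheles),Camponotus).
The smallest clade enclosing both is the whole tree (their MRCA is the root), so the answer is all 19 tips in alphabetical order.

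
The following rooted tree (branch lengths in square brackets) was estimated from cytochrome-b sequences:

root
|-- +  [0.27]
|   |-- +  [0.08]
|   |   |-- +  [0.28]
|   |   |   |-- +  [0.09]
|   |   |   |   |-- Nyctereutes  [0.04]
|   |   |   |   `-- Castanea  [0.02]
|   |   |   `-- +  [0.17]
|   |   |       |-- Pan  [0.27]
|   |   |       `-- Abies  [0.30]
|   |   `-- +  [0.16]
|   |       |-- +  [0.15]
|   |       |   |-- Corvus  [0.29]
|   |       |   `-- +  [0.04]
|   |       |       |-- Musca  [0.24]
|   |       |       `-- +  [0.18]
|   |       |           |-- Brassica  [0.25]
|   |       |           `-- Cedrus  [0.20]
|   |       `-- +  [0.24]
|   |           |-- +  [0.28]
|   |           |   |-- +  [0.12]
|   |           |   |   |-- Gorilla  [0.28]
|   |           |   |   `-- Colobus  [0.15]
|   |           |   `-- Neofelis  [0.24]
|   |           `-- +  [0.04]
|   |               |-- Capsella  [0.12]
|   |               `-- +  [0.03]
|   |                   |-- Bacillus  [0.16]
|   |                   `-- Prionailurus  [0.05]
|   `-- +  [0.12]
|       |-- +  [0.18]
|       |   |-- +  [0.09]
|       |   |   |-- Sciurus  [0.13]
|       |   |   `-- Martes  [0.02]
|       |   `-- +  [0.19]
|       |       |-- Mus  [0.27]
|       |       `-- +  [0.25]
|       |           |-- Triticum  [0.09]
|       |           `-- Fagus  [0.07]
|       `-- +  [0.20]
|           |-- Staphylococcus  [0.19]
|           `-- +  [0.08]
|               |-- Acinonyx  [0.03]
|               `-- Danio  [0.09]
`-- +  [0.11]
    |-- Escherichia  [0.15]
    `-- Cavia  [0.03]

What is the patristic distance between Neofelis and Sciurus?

1.52

The path runs Neofelis → … → MRCA → … → Sciurus; the MRCA is the node subtending ((((Nyctereutes,Castanea),(Pan,Abies)),((Corvus,(Musca,(Brassica,Cedrus))),(((Gorilla,Colobus),Neofelis),(Capsella,(Bacillus,Prionailurus))))),(((Sciurus,Martes),(Mus,(Triticum,Fagus))),(Staphylococcus,(Acinonyx,Danio)))).
Branch lengths along that path: 0.24 + 0.28 + 0.24 + 0.16 + 0.08 + 0.12 + 0.18 + 0.09 + 0.13 = 1.52.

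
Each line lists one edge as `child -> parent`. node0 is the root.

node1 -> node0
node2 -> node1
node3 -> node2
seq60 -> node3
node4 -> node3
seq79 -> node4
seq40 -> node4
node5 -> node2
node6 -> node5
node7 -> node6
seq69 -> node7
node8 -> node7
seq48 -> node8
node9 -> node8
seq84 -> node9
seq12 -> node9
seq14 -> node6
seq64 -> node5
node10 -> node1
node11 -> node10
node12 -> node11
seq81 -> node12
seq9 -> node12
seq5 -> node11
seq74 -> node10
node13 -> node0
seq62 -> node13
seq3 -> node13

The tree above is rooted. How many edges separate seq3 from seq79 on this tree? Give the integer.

7

The MRCA of seq3 and seq79 is the root of the tree.
From seq3 up to that node: 2 branches. From seq79 up to the same node: 5 branches. Total: 2 + 5 = 7.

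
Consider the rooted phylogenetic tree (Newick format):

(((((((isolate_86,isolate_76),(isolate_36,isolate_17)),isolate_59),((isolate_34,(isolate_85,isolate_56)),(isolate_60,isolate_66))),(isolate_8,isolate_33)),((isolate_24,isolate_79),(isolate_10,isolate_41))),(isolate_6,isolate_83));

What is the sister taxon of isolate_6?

isolate_6 attaches to the tree at the node subtending (isolate_6,isolate_83).
The other lineage descending from that same node — the sister group — is the single tip isolate_83.

isolate_83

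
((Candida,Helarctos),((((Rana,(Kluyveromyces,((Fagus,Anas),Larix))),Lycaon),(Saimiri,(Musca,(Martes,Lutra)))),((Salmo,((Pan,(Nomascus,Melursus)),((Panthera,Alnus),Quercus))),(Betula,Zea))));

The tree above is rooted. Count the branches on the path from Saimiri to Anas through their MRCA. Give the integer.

8

The MRCA of Saimiri and Anas is the node subtending (((Rana,(Kluyveromyces,((Fagus,Anas),Larix))),Lycaon),(Saimiri,(Musca,(Martes,Lutra)))).
From Saimiri up to that node: 2 branches. From Anas up to the same node: 6 branches. Total: 2 + 6 = 8.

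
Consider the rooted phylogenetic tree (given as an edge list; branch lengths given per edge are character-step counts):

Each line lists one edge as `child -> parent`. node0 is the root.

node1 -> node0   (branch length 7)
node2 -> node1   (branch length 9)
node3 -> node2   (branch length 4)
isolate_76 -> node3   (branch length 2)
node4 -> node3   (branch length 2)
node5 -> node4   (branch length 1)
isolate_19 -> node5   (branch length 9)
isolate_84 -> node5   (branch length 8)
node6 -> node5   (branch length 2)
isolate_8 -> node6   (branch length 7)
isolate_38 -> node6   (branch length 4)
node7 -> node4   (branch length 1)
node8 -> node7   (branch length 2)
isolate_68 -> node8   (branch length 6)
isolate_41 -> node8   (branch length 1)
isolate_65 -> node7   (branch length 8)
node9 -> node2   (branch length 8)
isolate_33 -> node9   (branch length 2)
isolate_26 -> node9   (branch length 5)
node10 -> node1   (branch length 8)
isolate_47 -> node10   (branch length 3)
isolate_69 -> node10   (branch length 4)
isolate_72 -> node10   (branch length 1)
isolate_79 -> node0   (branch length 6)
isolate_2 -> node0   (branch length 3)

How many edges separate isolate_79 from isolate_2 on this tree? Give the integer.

2

The MRCA of isolate_79 and isolate_2 is the root of the tree.
From isolate_79 up to that node: 1 branch. From isolate_2 up to the same node: 1 branch. Total: 1 + 1 = 2.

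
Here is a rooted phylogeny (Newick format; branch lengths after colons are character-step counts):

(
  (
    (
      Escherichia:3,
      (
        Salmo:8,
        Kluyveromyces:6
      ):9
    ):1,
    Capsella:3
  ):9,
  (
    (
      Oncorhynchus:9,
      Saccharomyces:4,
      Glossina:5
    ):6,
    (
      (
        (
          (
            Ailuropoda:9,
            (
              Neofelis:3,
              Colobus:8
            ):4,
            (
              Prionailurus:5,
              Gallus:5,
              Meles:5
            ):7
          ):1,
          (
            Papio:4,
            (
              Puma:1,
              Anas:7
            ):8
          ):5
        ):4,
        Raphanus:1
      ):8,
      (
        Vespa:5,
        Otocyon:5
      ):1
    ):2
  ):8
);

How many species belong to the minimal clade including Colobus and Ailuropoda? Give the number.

The MRCA of Colobus and Ailuropoda is the node subtending (Ailuropoda,(Neofelis,Colobus),(Prionailurus,Gallus,Meles)).
That clade contains 6 terminal taxa: Ailuropoda, Colobus, Gallus, Meles, Neofelis, Prionailurus.

6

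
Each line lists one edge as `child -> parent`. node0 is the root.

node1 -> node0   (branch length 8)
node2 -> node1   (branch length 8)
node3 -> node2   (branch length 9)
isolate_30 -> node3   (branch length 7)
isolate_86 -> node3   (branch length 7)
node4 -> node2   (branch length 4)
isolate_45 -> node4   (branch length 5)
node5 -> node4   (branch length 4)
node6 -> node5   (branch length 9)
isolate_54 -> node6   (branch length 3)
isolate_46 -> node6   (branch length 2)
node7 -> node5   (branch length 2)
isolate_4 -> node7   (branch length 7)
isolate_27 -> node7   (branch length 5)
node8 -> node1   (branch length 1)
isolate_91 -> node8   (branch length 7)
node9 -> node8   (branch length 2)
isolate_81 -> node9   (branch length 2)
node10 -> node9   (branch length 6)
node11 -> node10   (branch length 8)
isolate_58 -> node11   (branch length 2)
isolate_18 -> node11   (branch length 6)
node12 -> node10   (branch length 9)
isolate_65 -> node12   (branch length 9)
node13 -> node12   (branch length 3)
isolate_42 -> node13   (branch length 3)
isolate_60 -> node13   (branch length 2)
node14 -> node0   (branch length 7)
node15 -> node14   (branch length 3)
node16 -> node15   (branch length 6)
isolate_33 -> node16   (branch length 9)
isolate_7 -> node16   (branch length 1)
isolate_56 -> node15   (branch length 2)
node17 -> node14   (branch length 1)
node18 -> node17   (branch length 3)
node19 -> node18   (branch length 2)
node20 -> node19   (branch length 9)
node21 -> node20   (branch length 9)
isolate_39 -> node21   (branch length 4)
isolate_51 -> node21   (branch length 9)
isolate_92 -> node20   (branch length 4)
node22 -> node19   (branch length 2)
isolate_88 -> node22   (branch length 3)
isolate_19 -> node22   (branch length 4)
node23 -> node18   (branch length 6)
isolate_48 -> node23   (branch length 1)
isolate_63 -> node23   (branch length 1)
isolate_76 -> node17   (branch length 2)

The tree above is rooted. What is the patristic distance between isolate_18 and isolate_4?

48

The path runs isolate_18 → … → MRCA → … → isolate_4; the MRCA is the node subtending (((isolate_30,isolate_86),(isolate_45,((isolate_54,isolate_46),(isolate_4,isolate_27)))),(isolate_91,(isolate_81,((isolate_58,isolate_18),(isolate_65,(isolate_42,isolate_60)))))).
Branch lengths along that path: 6 + 8 + 6 + 2 + 1 + 8 + 4 + 4 + 2 + 7 = 48.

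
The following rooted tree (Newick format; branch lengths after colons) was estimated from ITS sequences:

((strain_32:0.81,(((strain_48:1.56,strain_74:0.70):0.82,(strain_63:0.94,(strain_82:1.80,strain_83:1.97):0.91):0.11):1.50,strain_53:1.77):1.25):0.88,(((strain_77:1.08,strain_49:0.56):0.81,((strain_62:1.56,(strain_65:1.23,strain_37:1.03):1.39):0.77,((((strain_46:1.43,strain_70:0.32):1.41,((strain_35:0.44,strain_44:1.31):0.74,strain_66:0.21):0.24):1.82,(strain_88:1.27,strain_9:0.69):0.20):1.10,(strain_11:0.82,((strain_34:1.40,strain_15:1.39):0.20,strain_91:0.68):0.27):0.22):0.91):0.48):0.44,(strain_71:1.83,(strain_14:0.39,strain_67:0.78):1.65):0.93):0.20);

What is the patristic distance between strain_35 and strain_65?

8.64

The path runs strain_35 → … → MRCA → … → strain_65; the MRCA is the node subtending ((strain_62,(strain_65,strain_37)),((((strain_46,strain_70),((strain_35,strain_44),strain_66)),(strain_88,strain_9)),(strain_11,((strain_34,strain_15),strain_91)))).
Branch lengths along that path: 0.44 + 0.74 + 0.24 + 1.82 + 1.10 + 0.91 + 0.77 + 1.39 + 1.23 = 8.64.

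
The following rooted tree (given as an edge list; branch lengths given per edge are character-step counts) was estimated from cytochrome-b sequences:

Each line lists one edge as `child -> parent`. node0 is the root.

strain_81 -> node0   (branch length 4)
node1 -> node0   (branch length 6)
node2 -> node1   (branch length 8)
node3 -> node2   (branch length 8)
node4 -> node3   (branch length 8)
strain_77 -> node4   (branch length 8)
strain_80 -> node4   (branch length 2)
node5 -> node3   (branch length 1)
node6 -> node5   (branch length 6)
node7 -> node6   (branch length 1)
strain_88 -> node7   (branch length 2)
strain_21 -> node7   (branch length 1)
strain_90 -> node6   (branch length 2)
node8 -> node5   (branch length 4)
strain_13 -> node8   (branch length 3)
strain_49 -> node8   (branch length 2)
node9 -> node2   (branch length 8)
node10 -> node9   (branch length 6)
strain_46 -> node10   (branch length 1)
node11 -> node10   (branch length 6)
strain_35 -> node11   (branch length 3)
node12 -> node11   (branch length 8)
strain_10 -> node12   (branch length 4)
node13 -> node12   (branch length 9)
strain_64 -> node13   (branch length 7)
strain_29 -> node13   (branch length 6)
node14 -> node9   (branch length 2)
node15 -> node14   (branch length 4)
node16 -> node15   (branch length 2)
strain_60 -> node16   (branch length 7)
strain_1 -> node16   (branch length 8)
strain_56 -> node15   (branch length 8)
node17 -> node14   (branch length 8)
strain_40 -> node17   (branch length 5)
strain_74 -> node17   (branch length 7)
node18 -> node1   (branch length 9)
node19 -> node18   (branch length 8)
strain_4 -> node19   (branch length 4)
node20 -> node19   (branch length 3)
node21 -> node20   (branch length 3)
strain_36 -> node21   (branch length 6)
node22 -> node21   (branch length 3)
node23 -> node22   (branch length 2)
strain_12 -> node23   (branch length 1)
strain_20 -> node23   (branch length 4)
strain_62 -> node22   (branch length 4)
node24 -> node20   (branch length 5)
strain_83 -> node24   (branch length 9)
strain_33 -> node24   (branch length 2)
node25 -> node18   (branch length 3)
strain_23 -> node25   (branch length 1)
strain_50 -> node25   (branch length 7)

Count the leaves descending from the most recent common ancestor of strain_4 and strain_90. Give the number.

The MRCA of strain_4 and strain_90 is the node subtending ((((strain_77,strain_80),(((strain_88,strain_21),strain_90),(strain_13,strain_49))),((strain_46,(strain_35,(strain_10,(strain_64,strain_29)))),(((strain_60,strain_1),strain_56),(strain_40,strain_74)))),((strain_4,((strain_36,((strain_12,strain_20),strain_62)),(strain_83,strain_33))),(strain_23,strain_50))).
That clade contains 26 terminal taxa: strain_1, strain_10, strain_12, strain_13, strain_20, strain_21, strain_23, strain_29, strain_33, strain_35, strain_36, strain_4, strain_40, strain_46, strain_49, strain_50, strain_56, strain_60, strain_62, strain_64, strain_74, strain_77, strain_80, strain_83, strain_88, strain_90.

26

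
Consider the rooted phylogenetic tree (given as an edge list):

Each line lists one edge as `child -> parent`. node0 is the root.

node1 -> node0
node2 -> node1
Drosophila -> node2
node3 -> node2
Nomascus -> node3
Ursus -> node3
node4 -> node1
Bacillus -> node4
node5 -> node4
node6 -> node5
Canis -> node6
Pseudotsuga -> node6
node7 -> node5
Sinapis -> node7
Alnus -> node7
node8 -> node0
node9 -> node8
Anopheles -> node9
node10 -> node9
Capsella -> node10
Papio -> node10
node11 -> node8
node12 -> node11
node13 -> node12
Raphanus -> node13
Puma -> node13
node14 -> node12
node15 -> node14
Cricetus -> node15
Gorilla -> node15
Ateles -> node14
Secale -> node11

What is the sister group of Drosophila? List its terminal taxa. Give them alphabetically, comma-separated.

Nomascus, Ursus

Drosophila attaches to the tree at the node subtending (Drosophila,(Nomascus,Ursus)).
The other lineage descending from that same node — the sister group — is (Nomascus,Ursus); its 2 tips in alphabetical order are the answer.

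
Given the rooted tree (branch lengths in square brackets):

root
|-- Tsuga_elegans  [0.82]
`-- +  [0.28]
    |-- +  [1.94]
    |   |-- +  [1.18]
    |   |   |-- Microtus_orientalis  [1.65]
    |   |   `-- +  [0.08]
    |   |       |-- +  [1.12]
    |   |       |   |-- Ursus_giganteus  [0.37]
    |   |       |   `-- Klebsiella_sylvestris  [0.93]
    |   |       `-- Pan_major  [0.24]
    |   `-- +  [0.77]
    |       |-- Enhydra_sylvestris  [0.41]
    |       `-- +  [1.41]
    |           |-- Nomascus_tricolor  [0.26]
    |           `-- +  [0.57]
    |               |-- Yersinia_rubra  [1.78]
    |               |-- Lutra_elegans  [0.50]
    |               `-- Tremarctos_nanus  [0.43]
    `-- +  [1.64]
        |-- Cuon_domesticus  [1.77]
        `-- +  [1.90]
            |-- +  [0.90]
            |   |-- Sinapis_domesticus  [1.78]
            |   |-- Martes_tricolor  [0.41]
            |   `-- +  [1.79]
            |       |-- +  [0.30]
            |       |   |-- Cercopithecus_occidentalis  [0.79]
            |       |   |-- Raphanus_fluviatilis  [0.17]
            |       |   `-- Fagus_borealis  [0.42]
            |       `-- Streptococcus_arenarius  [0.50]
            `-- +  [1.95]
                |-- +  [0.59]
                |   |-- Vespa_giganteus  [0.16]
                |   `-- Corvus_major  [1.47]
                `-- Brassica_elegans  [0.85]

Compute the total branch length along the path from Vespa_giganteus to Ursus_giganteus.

The path runs Vespa_giganteus → … → MRCA → … → Ursus_giganteus; the MRCA is the node subtending (((Microtus_orientalis,((Ursus_giganteus,Klebsiella_sylvestris),Pan_major)),(Enhydra_sylvestris,(Nomascus_tricolor,(Yersinia_rubra,Lutra_elegans,Tremarctos_nanus)))),(Cuon_domesticus,((Sinapis_domesticus,Martes_tricolor,((Cercopithecus_occidentalis,Raphanus_fluviatilis,Fagus_borealis),Streptococcus_arenarius)),((Vespa_giganteus,Corvus_major),Brassica_elegans)))).
Branch lengths along that path: 0.16 + 0.59 + 1.95 + 1.90 + 1.64 + 1.94 + 1.18 + 0.08 + 1.12 + 0.37 = 10.93.

10.93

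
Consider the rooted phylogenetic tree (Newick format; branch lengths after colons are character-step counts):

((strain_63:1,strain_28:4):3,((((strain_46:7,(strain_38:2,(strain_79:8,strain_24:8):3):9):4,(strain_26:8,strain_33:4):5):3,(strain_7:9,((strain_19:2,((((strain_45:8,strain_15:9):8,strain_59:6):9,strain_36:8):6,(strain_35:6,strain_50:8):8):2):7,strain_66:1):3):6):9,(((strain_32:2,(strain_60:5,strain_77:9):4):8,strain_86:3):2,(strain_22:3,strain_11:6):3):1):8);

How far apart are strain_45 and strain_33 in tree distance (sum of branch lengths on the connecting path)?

61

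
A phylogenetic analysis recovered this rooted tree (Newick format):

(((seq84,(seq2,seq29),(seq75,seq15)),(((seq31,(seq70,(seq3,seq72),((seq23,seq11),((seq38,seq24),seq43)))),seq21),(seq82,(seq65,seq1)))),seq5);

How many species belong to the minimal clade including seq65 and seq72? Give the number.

The MRCA of seq65 and seq72 is the node subtending (((seq31,(seq70,(seq3,seq72),((seq23,seq11),((seq38,seq24),seq43)))),seq21),(seq82,(seq65,seq1))).
That clade contains 13 terminal taxa: seq1, seq11, seq21, seq23, seq24, seq3, seq31, seq38, seq43, seq65, seq70, seq72, seq82.

13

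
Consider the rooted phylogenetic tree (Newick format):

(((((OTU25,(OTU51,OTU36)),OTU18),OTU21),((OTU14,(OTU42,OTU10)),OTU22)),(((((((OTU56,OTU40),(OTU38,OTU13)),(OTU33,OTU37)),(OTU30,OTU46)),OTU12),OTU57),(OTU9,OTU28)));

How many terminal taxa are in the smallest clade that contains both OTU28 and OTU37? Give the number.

12

The MRCA of OTU28 and OTU37 is the node subtending (((((((OTU56,OTU40),(OTU38,OTU13)),(OTU33,OTU37)),(OTU30,OTU46)),OTU12),OTU57),(OTU9,OTU28)).
That clade contains 12 terminal taxa: OTU12, OTU13, OTU28, OTU30, OTU33, OTU37, OTU38, OTU40, OTU46, OTU56, OTU57, OTU9.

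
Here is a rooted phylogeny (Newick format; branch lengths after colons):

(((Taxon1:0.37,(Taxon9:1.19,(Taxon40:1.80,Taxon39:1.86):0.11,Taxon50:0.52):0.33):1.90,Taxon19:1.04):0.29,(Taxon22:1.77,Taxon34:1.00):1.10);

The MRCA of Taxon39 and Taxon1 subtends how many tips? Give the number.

The MRCA of Taxon39 and Taxon1 is the node subtending (Taxon1,(Taxon9,(Taxon40,Taxon39),Taxon50)).
That clade contains 5 terminal taxa: Taxon1, Taxon39, Taxon40, Taxon50, Taxon9.

5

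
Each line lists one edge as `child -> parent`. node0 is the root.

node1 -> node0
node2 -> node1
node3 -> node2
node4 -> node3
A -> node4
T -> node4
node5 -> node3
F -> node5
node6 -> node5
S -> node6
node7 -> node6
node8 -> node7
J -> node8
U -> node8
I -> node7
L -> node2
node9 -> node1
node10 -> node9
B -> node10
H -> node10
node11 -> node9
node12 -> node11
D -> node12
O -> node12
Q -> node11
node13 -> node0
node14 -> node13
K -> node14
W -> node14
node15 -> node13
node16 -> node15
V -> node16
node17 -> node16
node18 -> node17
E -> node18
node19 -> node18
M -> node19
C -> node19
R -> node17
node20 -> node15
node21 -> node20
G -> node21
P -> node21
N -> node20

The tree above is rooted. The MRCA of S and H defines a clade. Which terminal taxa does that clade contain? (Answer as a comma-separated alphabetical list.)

Tracing S: it sits inside (S,((J,U),I)).
Tracing H: it sits inside (B,H).
The smallest clade enclosing both is ((((A,T),(F,(S,((J,U),I)))),L),((B,H),((D,O),Q))); the answer is its 13 terminal taxa in alphabetical order.

A, B, D, F, H, I, J, L, O, Q, S, T, U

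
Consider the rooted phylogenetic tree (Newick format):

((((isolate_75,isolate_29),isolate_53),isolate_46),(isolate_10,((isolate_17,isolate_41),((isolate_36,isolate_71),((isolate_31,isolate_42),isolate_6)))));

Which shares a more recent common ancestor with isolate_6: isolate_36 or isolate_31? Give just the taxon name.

The MRCA of isolate_6 and isolate_31 subtends ((isolate_31,isolate_42),isolate_6) (3 taxa).
The MRCA of isolate_6 and isolate_36 subtends ((isolate_36,isolate_71),((isolate_31,isolate_42),isolate_6)) (5 taxa).
The first is nested inside the second, so isolate_6 shares a more recent common ancestor with isolate_31.

isolate_31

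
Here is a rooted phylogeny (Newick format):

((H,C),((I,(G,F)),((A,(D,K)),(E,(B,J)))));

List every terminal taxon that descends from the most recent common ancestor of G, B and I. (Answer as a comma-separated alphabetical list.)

A, B, D, E, F, G, I, J, K

Tracing G: it sits inside (G,F).
Tracing B: it sits inside (B,J).
Tracing I: it sits inside (I,(G,F)).
The smallest clade enclosing all 3 is ((I,(G,F)),((A,(D,K)),(E,(B,J)))); the answer is its 9 terminal taxa in alphabetical order.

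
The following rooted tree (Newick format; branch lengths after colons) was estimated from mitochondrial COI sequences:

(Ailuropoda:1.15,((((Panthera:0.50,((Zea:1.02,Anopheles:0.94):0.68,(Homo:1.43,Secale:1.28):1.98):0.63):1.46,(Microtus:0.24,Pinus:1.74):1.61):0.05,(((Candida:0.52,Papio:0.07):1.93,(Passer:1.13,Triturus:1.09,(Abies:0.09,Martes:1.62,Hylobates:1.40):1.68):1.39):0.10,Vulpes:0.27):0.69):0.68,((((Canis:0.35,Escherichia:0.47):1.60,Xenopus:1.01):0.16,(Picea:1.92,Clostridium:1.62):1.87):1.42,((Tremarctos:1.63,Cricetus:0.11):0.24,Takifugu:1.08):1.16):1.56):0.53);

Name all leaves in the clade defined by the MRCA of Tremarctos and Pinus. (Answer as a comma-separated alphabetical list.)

Abies, Anopheles, Candida, Canis, Clostridium, Cricetus, Escherichia, Homo, Hylobates, Martes, Microtus, Panthera, Papio, Passer, Picea, Pinus, Secale, Takifugu, Tremarctos, Triturus, Vulpes, Xenopus, Zea

Tracing Tremarctos: it sits inside (Tremarctos,Cricetus).
Tracing Pinus: it sits inside (Microtus,Pinus).
The smallest clade enclosing both is ((((Panthera,((Zea,Anopheles),(Homo,Secale))),(Microtus,Pinus)),(((Candida,Papio),(Passer,Triturus,(Abies,Martes,Hylobates))),Vulpes)),((((Canis,Escherichia),Xenopus),(Picea,Clostridium)),((Tremarctos,Cricetus),Takifugu))); the answer is its 23 terminal taxa in alphabetical order.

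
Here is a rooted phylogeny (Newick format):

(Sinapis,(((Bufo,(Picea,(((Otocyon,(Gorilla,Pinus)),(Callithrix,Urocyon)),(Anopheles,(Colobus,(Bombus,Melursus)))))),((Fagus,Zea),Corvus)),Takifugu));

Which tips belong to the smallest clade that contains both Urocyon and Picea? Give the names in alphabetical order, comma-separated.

Tracing Urocyon: it sits inside (Callithrix,Urocyon).
Tracing Picea: it sits inside (Picea,(((Otocyon,(Gorilla,Pinus)),(Callithrix,Urocyon)),(Anopheles,(Colobus,(Bombus,Melursus))))).
The smallest clade enclosing both is (Picea,(((Otocyon,(Gorilla,Pinus)),(Callithrix,Urocyon)),(Anopheles,(Colobus,(Bombus,Melursus))))); the answer is its 10 terminal taxa in alphabetical order.

Anopheles, Bombus, Callithrix, Colobus, Gorilla, Melursus, Otocyon, Picea, Pinus, Urocyon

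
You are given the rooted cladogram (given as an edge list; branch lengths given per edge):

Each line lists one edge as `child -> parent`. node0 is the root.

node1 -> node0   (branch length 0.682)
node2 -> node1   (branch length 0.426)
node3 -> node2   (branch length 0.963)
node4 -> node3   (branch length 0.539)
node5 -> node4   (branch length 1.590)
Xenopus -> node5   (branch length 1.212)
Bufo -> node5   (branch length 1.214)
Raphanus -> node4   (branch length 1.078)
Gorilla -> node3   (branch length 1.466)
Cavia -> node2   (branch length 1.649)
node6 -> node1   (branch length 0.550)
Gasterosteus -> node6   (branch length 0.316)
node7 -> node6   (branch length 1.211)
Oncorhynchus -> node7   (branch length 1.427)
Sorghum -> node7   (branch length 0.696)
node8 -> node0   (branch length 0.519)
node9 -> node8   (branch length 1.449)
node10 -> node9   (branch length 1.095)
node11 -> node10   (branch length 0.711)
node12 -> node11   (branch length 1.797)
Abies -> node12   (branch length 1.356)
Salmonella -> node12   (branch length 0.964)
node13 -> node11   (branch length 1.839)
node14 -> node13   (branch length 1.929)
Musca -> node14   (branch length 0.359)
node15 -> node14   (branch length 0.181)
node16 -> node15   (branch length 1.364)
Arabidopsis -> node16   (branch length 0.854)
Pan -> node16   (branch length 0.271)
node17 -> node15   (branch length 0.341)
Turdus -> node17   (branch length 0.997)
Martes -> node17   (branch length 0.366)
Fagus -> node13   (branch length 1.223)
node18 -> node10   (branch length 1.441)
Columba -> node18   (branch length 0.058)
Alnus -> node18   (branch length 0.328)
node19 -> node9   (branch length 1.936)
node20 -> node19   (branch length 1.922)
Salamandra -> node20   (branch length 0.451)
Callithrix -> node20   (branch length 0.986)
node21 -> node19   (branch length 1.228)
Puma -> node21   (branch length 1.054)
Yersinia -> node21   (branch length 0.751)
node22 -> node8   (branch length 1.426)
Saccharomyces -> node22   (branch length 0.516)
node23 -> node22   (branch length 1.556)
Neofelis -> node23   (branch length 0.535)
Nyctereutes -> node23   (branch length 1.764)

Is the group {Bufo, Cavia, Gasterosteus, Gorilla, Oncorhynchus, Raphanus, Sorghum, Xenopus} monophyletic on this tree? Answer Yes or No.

Yes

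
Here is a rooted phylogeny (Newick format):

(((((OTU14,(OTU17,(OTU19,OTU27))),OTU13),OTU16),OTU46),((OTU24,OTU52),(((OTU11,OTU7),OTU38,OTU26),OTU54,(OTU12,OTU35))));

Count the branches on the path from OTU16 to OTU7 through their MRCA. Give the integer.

8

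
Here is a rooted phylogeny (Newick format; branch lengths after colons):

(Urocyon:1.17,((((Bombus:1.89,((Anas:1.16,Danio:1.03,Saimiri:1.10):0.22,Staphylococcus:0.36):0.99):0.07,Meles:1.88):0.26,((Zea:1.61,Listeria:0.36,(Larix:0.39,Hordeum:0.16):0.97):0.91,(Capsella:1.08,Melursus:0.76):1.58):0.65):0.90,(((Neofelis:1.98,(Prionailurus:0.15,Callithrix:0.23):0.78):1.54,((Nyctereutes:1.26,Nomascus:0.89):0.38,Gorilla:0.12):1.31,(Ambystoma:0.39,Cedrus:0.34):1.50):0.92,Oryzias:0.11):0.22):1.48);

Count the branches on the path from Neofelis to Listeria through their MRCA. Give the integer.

8

The MRCA of Neofelis and Listeria is the node subtending ((((Bombus,((Anas,Danio,Saimiri),Staphylococcus)),Meles),((Zea,Listeria,(Larix,Hordeum)),(Capsella,Melursus))),(((Neofelis,(Prionailurus,Callithrix)),((Nyctereutes,Nomascus),Gorilla),(Ambystoma,Cedrus)),Oryzias)).
From Neofelis up to that node: 4 branches. From Listeria up to the same node: 4 branches. Total: 4 + 4 = 8.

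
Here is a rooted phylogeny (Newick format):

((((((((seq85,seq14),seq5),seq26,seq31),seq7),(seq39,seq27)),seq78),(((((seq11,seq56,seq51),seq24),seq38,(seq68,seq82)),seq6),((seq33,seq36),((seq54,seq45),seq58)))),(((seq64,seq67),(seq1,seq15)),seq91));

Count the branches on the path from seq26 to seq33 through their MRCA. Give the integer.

The MRCA of seq26 and seq33 is the node subtending (((((((seq85,seq14),seq5),seq26,seq31),seq7),(seq39,seq27)),seq78),(((((seq11,seq56,seq51),seq24),seq38,(seq68,seq82)),seq6),((seq33,seq36),((seq54,seq45),seq58)))).
From seq26 up to that node: 5 branches. From seq33 up to the same node: 4 branches. Total: 5 + 4 = 9.

9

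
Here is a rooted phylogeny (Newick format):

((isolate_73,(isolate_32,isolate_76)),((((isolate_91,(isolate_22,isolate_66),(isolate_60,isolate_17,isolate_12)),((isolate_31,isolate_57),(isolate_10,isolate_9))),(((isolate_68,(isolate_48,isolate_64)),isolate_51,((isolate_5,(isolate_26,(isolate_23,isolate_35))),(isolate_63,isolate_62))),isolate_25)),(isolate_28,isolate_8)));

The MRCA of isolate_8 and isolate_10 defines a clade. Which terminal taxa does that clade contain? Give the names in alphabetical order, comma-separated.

isolate_10, isolate_12, isolate_17, isolate_22, isolate_23, isolate_25, isolate_26, isolate_28, isolate_31, isolate_35, isolate_48, isolate_5, isolate_51, isolate_57, isolate_60, isolate_62, isolate_63, isolate_64, isolate_66, isolate_68, isolate_8, isolate_9, isolate_91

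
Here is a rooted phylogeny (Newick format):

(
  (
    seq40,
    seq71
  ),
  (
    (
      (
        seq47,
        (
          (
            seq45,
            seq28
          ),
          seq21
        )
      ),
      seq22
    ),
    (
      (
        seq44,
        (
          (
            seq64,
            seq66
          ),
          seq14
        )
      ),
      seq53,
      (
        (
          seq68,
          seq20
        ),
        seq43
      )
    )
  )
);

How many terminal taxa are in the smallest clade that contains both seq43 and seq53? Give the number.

The MRCA of seq43 and seq53 is the node subtending ((seq44,((seq64,seq66),seq14)),seq53,((seq68,seq20),seq43)).
That clade contains 8 terminal taxa: seq14, seq20, seq43, seq44, seq53, seq64, seq66, seq68.

8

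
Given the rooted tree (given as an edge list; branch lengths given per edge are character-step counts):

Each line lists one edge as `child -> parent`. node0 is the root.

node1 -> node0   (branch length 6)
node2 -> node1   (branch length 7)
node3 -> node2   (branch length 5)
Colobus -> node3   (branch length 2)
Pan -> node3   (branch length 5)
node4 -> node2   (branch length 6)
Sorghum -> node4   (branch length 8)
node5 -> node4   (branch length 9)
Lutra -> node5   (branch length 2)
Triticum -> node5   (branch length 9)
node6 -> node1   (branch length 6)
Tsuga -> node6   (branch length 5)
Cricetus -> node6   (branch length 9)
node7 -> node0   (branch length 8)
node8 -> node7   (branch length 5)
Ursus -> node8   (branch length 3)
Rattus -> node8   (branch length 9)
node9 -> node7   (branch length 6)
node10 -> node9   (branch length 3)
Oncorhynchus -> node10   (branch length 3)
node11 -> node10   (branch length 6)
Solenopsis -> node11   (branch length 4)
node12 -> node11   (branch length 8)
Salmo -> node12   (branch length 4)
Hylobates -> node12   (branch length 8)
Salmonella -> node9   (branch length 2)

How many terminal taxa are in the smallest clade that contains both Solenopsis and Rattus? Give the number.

The MRCA of Solenopsis and Rattus is the node subtending ((Ursus,Rattus),((Oncorhynchus,(Solenopsis,(Salmo,Hylobates))),Salmonella)).
That clade contains 7 terminal taxa: Hylobates, Oncorhynchus, Rattus, Salmo, Salmonella, Solenopsis, Ursus.

7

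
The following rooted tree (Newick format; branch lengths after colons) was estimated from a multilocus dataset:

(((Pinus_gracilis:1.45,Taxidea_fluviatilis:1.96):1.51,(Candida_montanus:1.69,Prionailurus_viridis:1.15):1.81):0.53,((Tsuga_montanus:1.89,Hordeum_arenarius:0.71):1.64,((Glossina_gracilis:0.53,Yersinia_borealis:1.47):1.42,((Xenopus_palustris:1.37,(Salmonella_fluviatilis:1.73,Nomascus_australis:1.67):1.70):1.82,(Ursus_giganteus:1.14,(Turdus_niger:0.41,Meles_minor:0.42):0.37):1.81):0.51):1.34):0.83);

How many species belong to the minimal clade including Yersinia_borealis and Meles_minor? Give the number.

8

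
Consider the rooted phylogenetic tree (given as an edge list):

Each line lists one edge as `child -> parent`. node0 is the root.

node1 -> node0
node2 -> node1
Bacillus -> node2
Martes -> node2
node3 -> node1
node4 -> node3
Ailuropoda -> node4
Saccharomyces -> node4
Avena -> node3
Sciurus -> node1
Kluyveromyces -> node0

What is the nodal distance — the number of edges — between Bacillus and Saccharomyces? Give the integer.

5

The MRCA of Bacillus and Saccharomyces is the node subtending ((Bacillus,Martes),((Ailuropoda,Saccharomyces),Avena),Sciurus).
From Bacillus up to that node: 2 branches. From Saccharomyces up to the same node: 3 branches. Total: 2 + 3 = 5.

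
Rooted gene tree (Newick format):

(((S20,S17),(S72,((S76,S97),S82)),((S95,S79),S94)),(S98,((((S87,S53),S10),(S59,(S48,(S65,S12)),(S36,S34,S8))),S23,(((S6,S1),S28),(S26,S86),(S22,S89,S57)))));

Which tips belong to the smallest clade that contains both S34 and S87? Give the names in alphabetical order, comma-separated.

Tracing S34: it sits inside (S36,S34,S8).
Tracing S87: it sits inside (S87,S53).
The smallest clade enclosing both is (((S87,S53),S10),(S59,(S48,(S65,S12)),(S36,S34,S8))); the answer is its 10 terminal taxa in alphabetical order.

S10, S12, S34, S36, S48, S53, S59, S65, S8, S87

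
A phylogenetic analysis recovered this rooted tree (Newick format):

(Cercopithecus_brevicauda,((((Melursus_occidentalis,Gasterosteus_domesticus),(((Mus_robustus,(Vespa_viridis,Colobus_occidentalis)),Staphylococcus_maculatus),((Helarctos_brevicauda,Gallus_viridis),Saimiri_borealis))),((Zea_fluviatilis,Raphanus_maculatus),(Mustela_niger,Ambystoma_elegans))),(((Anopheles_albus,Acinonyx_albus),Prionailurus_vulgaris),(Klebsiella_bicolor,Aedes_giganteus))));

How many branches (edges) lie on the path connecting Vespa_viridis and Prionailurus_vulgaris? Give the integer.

10

The MRCA of Vespa_viridis and Prionailurus_vulgaris is the node subtending ((((Melursus_occidentalis,Gasterosteus_domesticus),(((Mus_robustus,(Vespa_viridis,Colobus_occidentalis)),Staphylococcus_maculatus),((Helarctos_brevicauda,Gallus_viridis),Saimiri_borealis))),((Zea_fluviatilis,Raphanus_maculatus),(Mustela_niger,Ambystoma_elegans))),(((Anopheles_albus,Acinonyx_albus),Prionailurus_vulgaris),(Klebsiella_bicolor,Aedes_giganteus))).
From Vespa_viridis up to that node: 7 branches. From Prionailurus_vulgaris up to the same node: 3 branches. Total: 7 + 3 = 10.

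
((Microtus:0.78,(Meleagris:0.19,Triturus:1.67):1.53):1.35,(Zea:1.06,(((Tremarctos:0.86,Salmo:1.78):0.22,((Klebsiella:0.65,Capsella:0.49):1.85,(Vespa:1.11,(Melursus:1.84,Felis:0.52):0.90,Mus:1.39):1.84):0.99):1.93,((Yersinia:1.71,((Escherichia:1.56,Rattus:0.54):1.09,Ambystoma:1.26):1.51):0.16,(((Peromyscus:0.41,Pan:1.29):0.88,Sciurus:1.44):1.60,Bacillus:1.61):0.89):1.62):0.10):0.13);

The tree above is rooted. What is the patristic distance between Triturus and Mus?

10.93

The path runs Triturus → … → MRCA → … → Mus; the MRCA is the root of the tree.
Branch lengths along that path: 1.67 + 1.53 + 1.35 + 0.13 + 0.10 + 1.93 + 0.99 + 1.84 + 1.39 = 10.93.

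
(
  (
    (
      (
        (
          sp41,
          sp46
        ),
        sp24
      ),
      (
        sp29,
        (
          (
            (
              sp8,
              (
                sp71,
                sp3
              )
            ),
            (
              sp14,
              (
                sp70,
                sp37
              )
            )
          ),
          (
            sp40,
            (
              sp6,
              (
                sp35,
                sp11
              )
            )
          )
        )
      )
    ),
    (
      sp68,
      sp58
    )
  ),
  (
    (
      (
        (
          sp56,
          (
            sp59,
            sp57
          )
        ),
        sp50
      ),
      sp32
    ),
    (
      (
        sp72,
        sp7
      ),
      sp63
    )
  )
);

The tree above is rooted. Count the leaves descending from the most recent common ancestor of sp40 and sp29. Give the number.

11

The MRCA of sp40 and sp29 is the node subtending (sp29,(((sp8,(sp71,sp3)),(sp14,(sp70,sp37))),(sp40,(sp6,(sp35,sp11))))).
That clade contains 11 terminal taxa: sp11, sp14, sp29, sp3, sp35, sp37, sp40, sp6, sp70, sp71, sp8.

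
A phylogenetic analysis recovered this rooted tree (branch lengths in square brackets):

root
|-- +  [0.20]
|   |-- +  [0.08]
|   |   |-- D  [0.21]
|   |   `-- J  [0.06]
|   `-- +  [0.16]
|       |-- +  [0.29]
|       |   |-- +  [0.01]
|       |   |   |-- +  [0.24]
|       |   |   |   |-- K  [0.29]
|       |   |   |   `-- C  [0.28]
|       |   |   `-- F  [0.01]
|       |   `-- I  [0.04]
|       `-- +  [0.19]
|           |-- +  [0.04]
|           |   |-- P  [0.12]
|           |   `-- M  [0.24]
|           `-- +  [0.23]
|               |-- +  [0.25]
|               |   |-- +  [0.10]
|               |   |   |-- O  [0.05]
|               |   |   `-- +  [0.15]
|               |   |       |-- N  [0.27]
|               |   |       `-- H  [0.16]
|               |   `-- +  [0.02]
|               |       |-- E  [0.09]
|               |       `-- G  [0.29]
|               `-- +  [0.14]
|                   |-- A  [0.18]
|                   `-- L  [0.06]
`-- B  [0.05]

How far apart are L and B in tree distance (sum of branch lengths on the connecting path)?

The path runs L → … → MRCA → … → B; the MRCA is the root of the tree.
Branch lengths along that path: 0.06 + 0.14 + 0.23 + 0.19 + 0.16 + 0.20 + 0.05 = 1.03.

1.03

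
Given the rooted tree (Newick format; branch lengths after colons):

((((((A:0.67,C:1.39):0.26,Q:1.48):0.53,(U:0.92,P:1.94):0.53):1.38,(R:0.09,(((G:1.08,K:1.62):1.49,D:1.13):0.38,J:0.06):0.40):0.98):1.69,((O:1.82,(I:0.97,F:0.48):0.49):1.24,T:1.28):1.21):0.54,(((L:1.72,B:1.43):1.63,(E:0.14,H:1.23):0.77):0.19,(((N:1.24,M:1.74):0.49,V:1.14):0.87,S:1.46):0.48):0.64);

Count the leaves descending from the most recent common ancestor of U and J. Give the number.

10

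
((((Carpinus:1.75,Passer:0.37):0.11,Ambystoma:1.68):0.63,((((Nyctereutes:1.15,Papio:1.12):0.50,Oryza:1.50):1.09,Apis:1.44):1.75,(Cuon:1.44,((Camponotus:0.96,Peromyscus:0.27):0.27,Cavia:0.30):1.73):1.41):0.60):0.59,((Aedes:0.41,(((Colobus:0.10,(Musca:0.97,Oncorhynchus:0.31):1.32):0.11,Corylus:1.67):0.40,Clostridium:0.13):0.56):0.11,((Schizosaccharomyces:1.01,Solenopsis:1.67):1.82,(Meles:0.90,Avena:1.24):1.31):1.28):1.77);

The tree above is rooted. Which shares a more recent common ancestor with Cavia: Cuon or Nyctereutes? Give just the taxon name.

Cuon

The MRCA of Cavia and Cuon subtends (Cuon,((Camponotus,Peromyscus),Cavia)) (4 taxa).
The MRCA of Cavia and Nyctereutes subtends ((((Nyctereutes,Papio),Oryza),Apis),(Cuon,((Camponotus,Peromyscus),Cavia))) (8 taxa).
The first is nested inside the second, so Cavia shares a more recent common ancestor with Cuon.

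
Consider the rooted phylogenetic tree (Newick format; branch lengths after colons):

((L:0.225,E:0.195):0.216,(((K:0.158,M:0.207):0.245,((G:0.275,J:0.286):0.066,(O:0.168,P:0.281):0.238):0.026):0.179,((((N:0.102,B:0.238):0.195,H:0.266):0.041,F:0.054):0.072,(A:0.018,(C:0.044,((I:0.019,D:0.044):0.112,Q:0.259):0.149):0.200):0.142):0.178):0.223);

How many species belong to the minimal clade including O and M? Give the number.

6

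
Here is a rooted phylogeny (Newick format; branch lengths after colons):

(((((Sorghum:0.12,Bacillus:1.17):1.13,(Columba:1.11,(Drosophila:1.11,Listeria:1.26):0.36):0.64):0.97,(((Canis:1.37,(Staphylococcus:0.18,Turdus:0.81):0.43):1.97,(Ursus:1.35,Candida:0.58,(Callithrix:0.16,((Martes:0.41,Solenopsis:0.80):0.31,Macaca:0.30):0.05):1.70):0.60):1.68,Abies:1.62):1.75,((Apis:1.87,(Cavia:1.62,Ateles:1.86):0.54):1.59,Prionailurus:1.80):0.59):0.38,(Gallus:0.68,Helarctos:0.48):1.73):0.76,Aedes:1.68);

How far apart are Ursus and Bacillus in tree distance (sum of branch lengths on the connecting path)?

8.65

The path runs Ursus → … → MRCA → … → Bacillus; the MRCA is the node subtending (((Sorghum,Bacillus),(Columba,(Drosophila,Listeria))),(((Canis,(Staphylococcus,Turdus)),(Ursus,Candida,(Callithrix,((Martes,Solenopsis),Macaca)))),Abies),((Apis,(Cavia,Ateles)),Prionailurus)).
Branch lengths along that path: 1.35 + 0.60 + 1.68 + 1.75 + 0.97 + 1.13 + 1.17 = 8.65.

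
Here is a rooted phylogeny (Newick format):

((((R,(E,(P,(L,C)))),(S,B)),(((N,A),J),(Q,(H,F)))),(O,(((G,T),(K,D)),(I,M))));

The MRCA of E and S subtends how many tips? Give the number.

The MRCA of E and S is the node subtending ((R,(E,(P,(L,C)))),(S,B)).
That clade contains 7 terminal taxa: B, C, E, L, P, R, S.

7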